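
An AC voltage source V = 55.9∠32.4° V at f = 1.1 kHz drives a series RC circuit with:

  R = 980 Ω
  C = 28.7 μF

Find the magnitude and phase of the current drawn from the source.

Step 1 — Angular frequency: ω = 2π·f = 2π·1100 = 6912 rad/s.
Step 2 — Component impedances:
  R: Z = R = 980 Ω
  C: Z = 1/(jωC) = -j/(ω·C) = 0 - j5.041 Ω
Step 3 — Series combination: Z_total = R + C = 980 - j5.041 Ω = 980∠-0.3° Ω.
Step 4 — Source phasor: V = 55.9∠32.4° V = 47.2 + j29.95 V.
Step 5 — Ohm's law: I = V / Z_total = (47.2 + j29.95) / (980 - j5.041) = 0.048 + j0.03081 A.
Step 6 — Convert to polar: |I| = 0.05704 A, ∠I = 32.7°.

I = 0.05704∠32.7° A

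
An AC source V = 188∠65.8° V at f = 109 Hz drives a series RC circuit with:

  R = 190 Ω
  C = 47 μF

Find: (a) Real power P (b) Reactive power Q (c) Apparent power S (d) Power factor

Step 1 — Angular frequency: ω = 2π·f = 2π·109 = 684.9 rad/s.
Step 2 — Component impedances:
  R: Z = R = 190 Ω
  C: Z = 1/(jωC) = -j/(ω·C) = 0 - j31.07 Ω
Step 3 — Series combination: Z_total = R + C = 190 - j31.07 Ω = 192.5∠-9.3° Ω.
Step 4 — Source phasor: V = 188∠65.8° V = 77.07 + j171.5 V.
Step 5 — Current: I = V / Z = 0.2513 + j0.9436 A = 0.9765∠75.1° A.
Step 6 — Complex power: S = V·I* = 181.2 - j29.62 VA.
Step 7 — Real power: P = Re(S) = 181.2 W.
Step 8 — Reactive power: Q = Im(S) = -29.62 VAR.
Step 9 — Apparent power: |S| = 183.6 VA.
Step 10 — Power factor: PF = P/|S| = 0.9869 (leading).

(a) P = 181.2 W  (b) Q = -29.62 VAR  (c) S = 183.6 VA  (d) PF = 0.9869 (leading)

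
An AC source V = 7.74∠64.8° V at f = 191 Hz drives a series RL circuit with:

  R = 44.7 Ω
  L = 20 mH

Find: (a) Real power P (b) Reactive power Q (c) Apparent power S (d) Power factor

Step 1 — Angular frequency: ω = 2π·f = 2π·191 = 1200 rad/s.
Step 2 — Component impedances:
  R: Z = R = 44.7 Ω
  L: Z = jωL = j·1200·0.02 = 0 + j24 Ω
Step 3 — Series combination: Z_total = R + L = 44.7 + j24 Ω = 50.74∠28.2° Ω.
Step 4 — Source phasor: V = 7.74∠64.8° V = 3.296 + j7.003 V.
Step 5 — Current: I = V / Z = 0.1225 + j0.09088 A = 0.1526∠36.6° A.
Step 6 — Complex power: S = V·I* = 1.04 + j0.5586 VA.
Step 7 — Real power: P = Re(S) = 1.04 W.
Step 8 — Reactive power: Q = Im(S) = 0.5586 VAR.
Step 9 — Apparent power: |S| = 1.181 VA.
Step 10 — Power factor: PF = P/|S| = 0.881 (lagging).

(a) P = 1.04 W  (b) Q = 0.5586 VAR  (c) S = 1.181 VA  (d) PF = 0.881 (lagging)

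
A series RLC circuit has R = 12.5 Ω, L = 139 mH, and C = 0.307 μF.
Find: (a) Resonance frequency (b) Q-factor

Step 1 — Resonance condition Im(Z)=0 gives ω₀ = 1/√(LC).
Step 2 — ω₀ = 1/√(0.139·3.07e-07) = 4841 rad/s.
Step 3 — f₀ = ω₀/(2π) = 770.4 Hz.
Step 4 — Series Q: Q = ω₀L/R = 4841·0.139/12.5 = 53.83.

(a) f₀ = 770.4 Hz  (b) Q = 53.83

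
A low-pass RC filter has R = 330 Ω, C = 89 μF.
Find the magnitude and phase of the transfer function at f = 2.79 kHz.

Step 1 — Angular frequency: ω = 2π·2790 = 1.753e+04 rad/s.
Step 2 — Transfer function: H(jω) = 1/(1 + jωRC).
Step 3 — Denominator: 1 + jωRC = 1 + j·1.753e+04·330·8.9e-05 = 1 + j514.9.
Step 4 — H = 3.772e-06 - j0.001942.
Step 5 — Magnitude: |H| = 0.001942 (-54.2 dB); phase: φ = -89.9°.

|H| = 0.001942 (-54.2 dB), φ = -89.9°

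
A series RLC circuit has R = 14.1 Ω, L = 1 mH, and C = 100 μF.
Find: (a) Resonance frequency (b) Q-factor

Step 1 — Resonance condition Im(Z)=0 gives ω₀ = 1/√(LC).
Step 2 — ω₀ = 1/√(0.001·0.0001) = 3162 rad/s.
Step 3 — f₀ = ω₀/(2π) = 503.3 Hz.
Step 4 — Series Q: Q = ω₀L/R = 3162·0.001/14.1 = 0.2243.

(a) f₀ = 503.3 Hz  (b) Q = 0.2243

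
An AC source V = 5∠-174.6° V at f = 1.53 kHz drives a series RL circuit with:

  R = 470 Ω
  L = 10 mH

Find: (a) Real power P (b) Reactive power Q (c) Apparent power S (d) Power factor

Step 1 — Angular frequency: ω = 2π·f = 2π·1530 = 9613 rad/s.
Step 2 — Component impedances:
  R: Z = R = 470 Ω
  L: Z = jωL = j·9613·0.01 = 0 + j96.13 Ω
Step 3 — Series combination: Z_total = R + L = 470 + j96.13 Ω = 479.7∠11.6° Ω.
Step 4 — Source phasor: V = 5∠-174.6° V = -4.978 - j0.4705 V.
Step 5 — Current: I = V / Z = -0.01036 + j0.001118 A = 0.01042∠173.8° A.
Step 6 — Complex power: S = V·I* = 0.05106 + j0.01044 VA.
Step 7 — Real power: P = Re(S) = 0.05106 W.
Step 8 — Reactive power: Q = Im(S) = 0.01044 VAR.
Step 9 — Apparent power: |S| = 0.05211 VA.
Step 10 — Power factor: PF = P/|S| = 0.9797 (lagging).

(a) P = 0.05106 W  (b) Q = 0.01044 VAR  (c) S = 0.05211 VA  (d) PF = 0.9797 (lagging)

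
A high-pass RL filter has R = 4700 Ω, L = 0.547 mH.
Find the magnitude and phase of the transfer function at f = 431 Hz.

Step 1 — Angular frequency: ω = 2π·431 = 2708 rad/s.
Step 2 — Transfer function: H(jω) = jωL/(R + jωL).
Step 3 — Numerator jωL = j·1.481; denominator R + jωL = 4700 + j1.481.
Step 4 — H = 9.933e-08 + j0.0003152.
Step 5 — Magnitude: |H| = 0.0003152 (-70.0 dB); phase: φ = 90.0°.

|H| = 0.0003152 (-70.0 dB), φ = 90.0°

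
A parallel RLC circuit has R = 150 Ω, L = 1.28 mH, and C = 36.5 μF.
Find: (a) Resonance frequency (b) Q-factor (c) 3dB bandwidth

Step 1 — Resonance: ω₀ = 1/√(LC) = 1/√(0.00128·3.65e-05) = 4626 rad/s.
Step 2 — f₀ = ω₀/(2π) = 736.3 Hz.
Step 3 — Parallel Q: Q = R/(ω₀L) = 150/(4626·0.00128) = 25.33.
Step 4 — Bandwidth: Δω = ω₀/Q = 182.6 rad/s; BW = Δω/(2π) = 29.07 Hz.

(a) f₀ = 736.3 Hz  (b) Q = 25.33  (c) BW = 29.07 Hz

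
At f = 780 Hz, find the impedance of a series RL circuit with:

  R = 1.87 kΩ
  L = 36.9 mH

Step 1 — Angular frequency: ω = 2π·f = 2π·780 = 4901 rad/s.
Step 2 — Component impedances:
  R: Z = R = 1870 Ω
  L: Z = jωL = j·4901·0.0369 = 0 + j180.8 Ω
Step 3 — Series combination: Z_total = R + L = 1870 + j180.8 Ω = 1879∠5.5° Ω.

Z = 1870 + j180.8 Ω = 1879∠5.5° Ω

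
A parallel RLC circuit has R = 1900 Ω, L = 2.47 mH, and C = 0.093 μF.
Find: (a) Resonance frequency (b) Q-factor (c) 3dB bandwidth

Step 1 — Resonance: ω₀ = 1/√(LC) = 1/√(0.00247·9.3e-08) = 6.598e+04 rad/s.
Step 2 — f₀ = ω₀/(2π) = 1.05e+04 Hz.
Step 3 — Parallel Q: Q = R/(ω₀L) = 1900/(6.598e+04·0.00247) = 11.66.
Step 4 — Bandwidth: Δω = ω₀/Q = 5659 rad/s; BW = Δω/(2π) = 900.7 Hz.

(a) f₀ = 1.05e+04 Hz  (b) Q = 11.66  (c) BW = 900.7 Hz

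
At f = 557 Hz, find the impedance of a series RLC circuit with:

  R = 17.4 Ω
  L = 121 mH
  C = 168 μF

Step 1 — Angular frequency: ω = 2π·f = 2π·557 = 3500 rad/s.
Step 2 — Component impedances:
  R: Z = R = 17.4 Ω
  L: Z = jωL = j·3500·0.121 = 0 + j423.5 Ω
  C: Z = 1/(jωC) = -j/(ω·C) = 0 - j1.701 Ω
Step 3 — Series combination: Z_total = R + L + C = 17.4 + j421.8 Ω = 422.1∠87.6° Ω.

Z = 17.4 + j421.8 Ω = 422.1∠87.6° Ω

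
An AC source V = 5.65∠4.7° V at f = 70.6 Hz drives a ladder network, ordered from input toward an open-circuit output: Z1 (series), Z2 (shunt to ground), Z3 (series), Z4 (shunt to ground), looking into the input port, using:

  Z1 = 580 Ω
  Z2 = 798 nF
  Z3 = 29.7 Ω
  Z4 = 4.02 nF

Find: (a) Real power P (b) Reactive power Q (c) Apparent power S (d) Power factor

Step 1 — Angular frequency: ω = 2π·f = 2π·70.6 = 443.6 rad/s.
Step 2 — Component impedances:
  Z1: Z = R = 580 Ω
  Z2: Z = 1/(jωC) = -j/(ω·C) = 0 - j2825 Ω
  Z3: Z = R = 29.7 Ω
  Z4: Z = 1/(jωC) = -j/(ω·C) = 0 - j5.608e+05 Ω
Step 3 — Ladder network (open output): work backward from the far end, alternating series and parallel combinations. Z_in = 580 - j2811 Ω = 2870∠-78.3° Ω.
Step 4 — Source phasor: V = 5.65∠4.7° V = 5.631 + j0.463 V.
Step 5 — Current: I = V / Z = 0.0002385 + j0.001954 A = 0.001969∠83.0° A.
Step 6 — Complex power: S = V·I* = 0.002248 - j0.01089 VA.
Step 7 — Real power: P = Re(S) = 0.002248 W.
Step 8 — Reactive power: Q = Im(S) = -0.01089 VAR.
Step 9 — Apparent power: |S| = 0.01112 VA.
Step 10 — Power factor: PF = P/|S| = 0.2021 (leading).

(a) P = 0.002248 W  (b) Q = -0.01089 VAR  (c) S = 0.01112 VA  (d) PF = 0.2021 (leading)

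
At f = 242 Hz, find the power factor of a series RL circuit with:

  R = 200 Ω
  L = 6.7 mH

Step 1 — Angular frequency: ω = 2π·f = 2π·242 = 1521 rad/s.
Step 2 — Component impedances:
  R: Z = R = 200 Ω
  L: Z = jωL = j·1521·0.0067 = 0 + j10.19 Ω
Step 3 — Series combination: Z_total = R + L = 200 + j10.19 Ω = 200.3∠2.9° Ω.
Step 4 — Power factor: PF = cos(φ) = Re(Z)/|Z| = 200/200.26 = 0.9987.
Step 5 — Type: Im(Z) = 10.19 ⇒ lagging (phase φ = 2.9°).

PF = 0.9987 (lagging, φ = 2.9°)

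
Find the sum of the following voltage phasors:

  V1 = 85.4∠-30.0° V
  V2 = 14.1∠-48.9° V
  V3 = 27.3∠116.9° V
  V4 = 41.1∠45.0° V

Step 1 — Convert each phasor to rectangular form:
  V1 = 85.4·(cos(-30.0°) + j·sin(-30.0°)) = 73.96 - j42.7 V
  V2 = 14.1·(cos(-48.9°) + j·sin(-48.9°)) = 9.269 - j10.63 V
  V3 = 27.3·(cos(116.9°) + j·sin(116.9°)) = -12.35 + j24.35 V
  V4 = 41.1·(cos(45.0°) + j·sin(45.0°)) = 29.06 + j29.06 V
Step 2 — Sum components: V_total = 99.94 + j0.08292 V.
Step 3 — Convert to polar: |V_total| = 99.94 V, ∠V_total = 0.0°.

V_total = 99.94∠0.0° V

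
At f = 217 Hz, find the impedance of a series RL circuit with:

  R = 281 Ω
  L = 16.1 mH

Step 1 — Angular frequency: ω = 2π·f = 2π·217 = 1363 rad/s.
Step 2 — Component impedances:
  R: Z = R = 281 Ω
  L: Z = jωL = j·1363·0.0161 = 0 + j21.95 Ω
Step 3 — Series combination: Z_total = R + L = 281 + j21.95 Ω = 281.9∠4.5° Ω.

Z = 281 + j21.95 Ω = 281.9∠4.5° Ω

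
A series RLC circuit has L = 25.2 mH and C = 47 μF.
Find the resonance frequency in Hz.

Step 1 — Resonance condition Im(Z)=0 gives ω₀ = 1/√(LC).
Step 2 — ω₀ = 1/√(0.0252·4.7e-05) = 918.9 rad/s.
Step 3 — f₀ = ω₀/(2π) = 146.2 Hz.

f₀ = 146.2 Hz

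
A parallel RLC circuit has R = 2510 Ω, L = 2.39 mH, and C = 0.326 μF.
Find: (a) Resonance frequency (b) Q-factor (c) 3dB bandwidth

Step 1 — Resonance: ω₀ = 1/√(LC) = 1/√(0.00239·3.26e-07) = 3.583e+04 rad/s.
Step 2 — f₀ = ω₀/(2π) = 5702 Hz.
Step 3 — Parallel Q: Q = R/(ω₀L) = 2510/(3.583e+04·0.00239) = 29.31.
Step 4 — Bandwidth: Δω = ω₀/Q = 1222 rad/s; BW = Δω/(2π) = 194.5 Hz.

(a) f₀ = 5702 Hz  (b) Q = 29.31  (c) BW = 194.5 Hz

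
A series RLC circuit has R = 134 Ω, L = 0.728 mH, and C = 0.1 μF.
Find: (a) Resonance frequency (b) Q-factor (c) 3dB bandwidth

Step 1 — Resonance condition Im(Z)=0 gives ω₀ = 1/√(LC).
Step 2 — ω₀ = 1/√(0.000728·1e-07) = 1.172e+05 rad/s.
Step 3 — f₀ = ω₀/(2π) = 1.865e+04 Hz.
Step 4 — Series Q: Q = ω₀L/R = 1.172e+05·0.000728/134 = 0.6367.
Step 5 — 3dB bandwidth: Δω = ω₀/Q = 1.841e+05 rad/s; BW = Δω/(2π) = 2.93e+04 Hz.

(a) f₀ = 1.865e+04 Hz  (b) Q = 0.6367  (c) BW = 2.93e+04 Hz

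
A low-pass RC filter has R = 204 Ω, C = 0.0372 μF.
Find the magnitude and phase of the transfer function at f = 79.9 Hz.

Step 1 — Angular frequency: ω = 2π·79.9 = 502 rad/s.
Step 2 — Transfer function: H(jω) = 1/(1 + jωRC).
Step 3 — Denominator: 1 + jωRC = 1 + j·502·204·3.72e-08 = 1 + j0.00381.
Step 4 — H = 1 - j0.00381.
Step 5 — Magnitude: |H| = 1 (-0.0 dB); phase: φ = -0.2°.

|H| = 1 (-0.0 dB), φ = -0.2°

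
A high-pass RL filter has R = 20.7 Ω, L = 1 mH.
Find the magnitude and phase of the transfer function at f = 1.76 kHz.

Step 1 — Angular frequency: ω = 2π·1760 = 1.106e+04 rad/s.
Step 2 — Transfer function: H(jω) = jωL/(R + jωL).
Step 3 — Numerator jωL = j·11.06; denominator R + jωL = 20.7 + j11.06.
Step 4 — H = 0.222 + j0.4156.
Step 5 — Magnitude: |H| = 0.4712 (-6.5 dB); phase: φ = 61.9°.

|H| = 0.4712 (-6.5 dB), φ = 61.9°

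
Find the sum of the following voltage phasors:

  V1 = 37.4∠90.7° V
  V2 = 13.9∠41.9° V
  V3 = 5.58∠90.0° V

Step 1 — Convert each phasor to rectangular form:
  V1 = 37.4·(cos(90.7°) + j·sin(90.7°)) = -0.4569 + j37.4 V
  V2 = 13.9·(cos(41.9°) + j·sin(41.9°)) = 10.35 + j9.283 V
  V3 = 5.58·(cos(90.0°) + j·sin(90.0°)) = 0 + j5.58 V
Step 2 — Sum components: V_total = 9.889 + j52.26 V.
Step 3 — Convert to polar: |V_total| = 53.19 V, ∠V_total = 79.3°.

V_total = 53.19∠79.3° V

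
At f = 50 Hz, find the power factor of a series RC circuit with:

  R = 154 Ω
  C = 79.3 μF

Step 1 — Angular frequency: ω = 2π·f = 2π·50 = 314.2 rad/s.
Step 2 — Component impedances:
  R: Z = R = 154 Ω
  C: Z = 1/(jωC) = -j/(ω·C) = 0 - j40.14 Ω
Step 3 — Series combination: Z_total = R + C = 154 - j40.14 Ω = 159.1∠-14.6° Ω.
Step 4 — Power factor: PF = cos(φ) = Re(Z)/|Z| = 154/159.145 = 0.9677.
Step 5 — Type: Im(Z) = -40.14 ⇒ leading (phase φ = -14.6°).

PF = 0.9677 (leading, φ = -14.6°)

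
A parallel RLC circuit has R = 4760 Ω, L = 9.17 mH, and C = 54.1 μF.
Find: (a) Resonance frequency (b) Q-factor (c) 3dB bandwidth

Step 1 — Resonance: ω₀ = 1/√(LC) = 1/√(0.00917·5.41e-05) = 1420 rad/s.
Step 2 — f₀ = ω₀/(2π) = 226 Hz.
Step 3 — Parallel Q: Q = R/(ω₀L) = 4760/(1420·0.00917) = 365.6.
Step 4 — Bandwidth: Δω = ω₀/Q = 3.883 rad/s; BW = Δω/(2π) = 0.618 Hz.

(a) f₀ = 226 Hz  (b) Q = 365.6  (c) BW = 0.618 Hz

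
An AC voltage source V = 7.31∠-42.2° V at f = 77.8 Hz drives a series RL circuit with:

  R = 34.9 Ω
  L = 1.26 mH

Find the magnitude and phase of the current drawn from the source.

Step 1 — Angular frequency: ω = 2π·f = 2π·77.8 = 488.8 rad/s.
Step 2 — Component impedances:
  R: Z = R = 34.9 Ω
  L: Z = jωL = j·488.8·0.00126 = 0 + j0.6159 Ω
Step 3 — Series combination: Z_total = R + L = 34.9 + j0.6159 Ω = 34.91∠1.0° Ω.
Step 4 — Source phasor: V = 7.31∠-42.2° V = 5.415 - j4.91 V.
Step 5 — Ohm's law: I = V / Z_total = (5.415 - j4.91) / (34.9 + j0.6159) = 0.1526 - j0.1434 A.
Step 6 — Convert to polar: |I| = 0.2094 A, ∠I = -43.2°.

I = 0.2094∠-43.2° A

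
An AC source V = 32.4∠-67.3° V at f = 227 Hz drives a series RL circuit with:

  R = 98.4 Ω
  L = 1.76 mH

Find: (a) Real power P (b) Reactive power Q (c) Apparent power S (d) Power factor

Step 1 — Angular frequency: ω = 2π·f = 2π·227 = 1426 rad/s.
Step 2 — Component impedances:
  R: Z = R = 98.4 Ω
  L: Z = jωL = j·1426·0.00176 = 0 + j2.51 Ω
Step 3 — Series combination: Z_total = R + L = 98.4 + j2.51 Ω = 98.43∠1.5° Ω.
Step 4 — Source phasor: V = 32.4∠-67.3° V = 12.5 - j29.89 V.
Step 5 — Current: I = V / Z = 0.1192 - j0.3068 A = 0.3292∠-68.8° A.
Step 6 — Complex power: S = V·I* = 10.66 + j0.272 VA.
Step 7 — Real power: P = Re(S) = 10.66 W.
Step 8 — Reactive power: Q = Im(S) = 0.272 VAR.
Step 9 — Apparent power: |S| = 10.66 VA.
Step 10 — Power factor: PF = P/|S| = 0.9997 (lagging).

(a) P = 10.66 W  (b) Q = 0.272 VAR  (c) S = 10.66 VA  (d) PF = 0.9997 (lagging)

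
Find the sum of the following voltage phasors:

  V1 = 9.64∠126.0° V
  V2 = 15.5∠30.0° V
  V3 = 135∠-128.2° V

Step 1 — Convert each phasor to rectangular form:
  V1 = 9.64·(cos(126.0°) + j·sin(126.0°)) = -5.666 + j7.799 V
  V2 = 15.5·(cos(30.0°) + j·sin(30.0°)) = 13.42 + j7.75 V
  V3 = 135·(cos(-128.2°) + j·sin(-128.2°)) = -83.49 - j106.1 V
Step 2 — Sum components: V_total = -75.73 - j90.54 V.
Step 3 — Convert to polar: |V_total| = 118 V, ∠V_total = -129.9°.

V_total = 118∠-129.9° V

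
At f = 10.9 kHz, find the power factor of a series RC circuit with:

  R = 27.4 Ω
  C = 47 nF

Step 1 — Angular frequency: ω = 2π·f = 2π·1.09e+04 = 6.849e+04 rad/s.
Step 2 — Component impedances:
  R: Z = R = 27.4 Ω
  C: Z = 1/(jωC) = -j/(ω·C) = 0 - j310.7 Ω
Step 3 — Series combination: Z_total = R + C = 27.4 - j310.7 Ω = 311.9∠-85.0° Ω.
Step 4 — Power factor: PF = cos(φ) = Re(Z)/|Z| = 27.4/311.87 = 0.08786.
Step 5 — Type: Im(Z) = -310.7 ⇒ leading (phase φ = -85.0°).

PF = 0.08786 (leading, φ = -85.0°)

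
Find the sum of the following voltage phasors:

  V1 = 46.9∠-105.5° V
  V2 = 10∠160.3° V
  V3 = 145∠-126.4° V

Step 1 — Convert each phasor to rectangular form:
  V1 = 46.9·(cos(-105.5°) + j·sin(-105.5°)) = -12.53 - j45.19 V
  V2 = 10·(cos(160.3°) + j·sin(160.3°)) = -9.415 + j3.371 V
  V3 = 145·(cos(-126.4°) + j·sin(-126.4°)) = -86.05 - j116.7 V
Step 2 — Sum components: V_total = -108 - j158.5 V.
Step 3 — Convert to polar: |V_total| = 191.8 V, ∠V_total = -124.3°.

V_total = 191.8∠-124.3° V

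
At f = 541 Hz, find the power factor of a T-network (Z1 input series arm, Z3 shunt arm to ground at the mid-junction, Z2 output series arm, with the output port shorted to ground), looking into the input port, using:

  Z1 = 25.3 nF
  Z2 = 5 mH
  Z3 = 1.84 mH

Step 1 — Angular frequency: ω = 2π·f = 2π·541 = 3399 rad/s.
Step 2 — Component impedances:
  Z1: Z = 1/(jωC) = -j/(ω·C) = 0 - j1.163e+04 Ω
  Z2: Z = jωL = j·3399·0.005 = 0 + j17 Ω
  Z3: Z = jωL = j·3399·0.00184 = 0 + j6.255 Ω
Step 3 — With the output port shorted to ground, the output series arm Z2 runs from the junction to ground; the shunt arm Z3 also runs from the junction to ground. They appear in parallel: Z3 || Z2 = 0 + j4.572 Ω.
Step 4 — Series with input arm Z1: Z_in = Z1 + (Z3 || Z2) = 0 - j1.162e+04 Ω = 1.162e+04∠-90.0° Ω.
Step 5 — Power factor: PF = cos(φ) = Re(Z)/|Z| = 0/1.162e+04 = 0.
Step 6 — Type: Im(Z) = -1.162e+04 ⇒ leading (phase φ = -90.0°).

PF = 0 (leading, φ = -90.0°)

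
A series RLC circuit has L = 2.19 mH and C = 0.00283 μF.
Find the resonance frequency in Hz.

Step 1 — Resonance condition Im(Z)=0 gives ω₀ = 1/√(LC).
Step 2 — ω₀ = 1/√(0.00219·2.83e-09) = 4.017e+05 rad/s.
Step 3 — f₀ = ω₀/(2π) = 6.393e+04 Hz.

f₀ = 6.393e+04 Hz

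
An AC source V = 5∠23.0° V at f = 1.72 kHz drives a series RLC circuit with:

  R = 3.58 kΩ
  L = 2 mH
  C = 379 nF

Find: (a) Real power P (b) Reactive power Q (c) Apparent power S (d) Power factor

Step 1 — Angular frequency: ω = 2π·f = 2π·1720 = 1.081e+04 rad/s.
Step 2 — Component impedances:
  R: Z = R = 3580 Ω
  L: Z = jωL = j·1.081e+04·0.002 = 0 + j21.61 Ω
  C: Z = 1/(jωC) = -j/(ω·C) = 0 - j244.1 Ω
Step 3 — Series combination: Z_total = R + L + C = 3580 - j222.5 Ω = 3587∠-3.6° Ω.
Step 4 — Source phasor: V = 5∠23.0° V = 4.603 + j1.954 V.
Step 5 — Current: I = V / Z = 0.001247 + j0.0006232 A = 0.001394∠26.6° A.
Step 6 — Complex power: S = V·I* = 0.006956 - j0.0004324 VA.
Step 7 — Real power: P = Re(S) = 0.006956 W.
Step 8 — Reactive power: Q = Im(S) = -0.0004324 VAR.
Step 9 — Apparent power: |S| = 0.00697 VA.
Step 10 — Power factor: PF = P/|S| = 0.9981 (leading).

(a) P = 0.006956 W  (b) Q = -0.0004324 VAR  (c) S = 0.00697 VA  (d) PF = 0.9981 (leading)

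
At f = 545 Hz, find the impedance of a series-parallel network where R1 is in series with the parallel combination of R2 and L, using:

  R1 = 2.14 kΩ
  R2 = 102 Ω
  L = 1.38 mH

Step 1 — Angular frequency: ω = 2π·f = 2π·545 = 3424 rad/s.
Step 2 — Component impedances:
  R1: Z = R = 2140 Ω
  R2: Z = R = 102 Ω
  L: Z = jωL = j·3424·0.00138 = 0 + j4.726 Ω
Step 3 — Parallel branch: R2 || L = 1/(1/R2 + 1/L) = 0.2185 + j4.715 Ω.
Step 4 — Series with R1: Z_total = R1 + (R2 || L) = 2140 + j4.715 Ω = 2140∠0.1° Ω.

Z = 2140 + j4.715 Ω = 2140∠0.1° Ω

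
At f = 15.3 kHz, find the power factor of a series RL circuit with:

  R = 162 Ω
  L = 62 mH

Step 1 — Angular frequency: ω = 2π·f = 2π·1.53e+04 = 9.613e+04 rad/s.
Step 2 — Component impedances:
  R: Z = R = 162 Ω
  L: Z = jωL = j·9.613e+04·0.062 = 0 + j5960 Ω
Step 3 — Series combination: Z_total = R + L = 162 + j5960 Ω = 5962∠88.4° Ω.
Step 4 — Power factor: PF = cos(φ) = Re(Z)/|Z| = 162/5962 = 0.02717.
Step 5 — Type: Im(Z) = 5960 ⇒ lagging (phase φ = 88.4°).

PF = 0.02717 (lagging, φ = 88.4°)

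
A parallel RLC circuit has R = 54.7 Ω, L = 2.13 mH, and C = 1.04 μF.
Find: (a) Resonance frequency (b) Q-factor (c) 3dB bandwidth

Step 1 — Resonance: ω₀ = 1/√(LC) = 1/√(0.00213·1.04e-06) = 2.125e+04 rad/s.
Step 2 — f₀ = ω₀/(2π) = 3382 Hz.
Step 3 — Parallel Q: Q = R/(ω₀L) = 54.7/(2.125e+04·0.00213) = 1.209.
Step 4 — Bandwidth: Δω = ω₀/Q = 1.758e+04 rad/s; BW = Δω/(2π) = 2798 Hz.

(a) f₀ = 3382 Hz  (b) Q = 1.209  (c) BW = 2798 Hz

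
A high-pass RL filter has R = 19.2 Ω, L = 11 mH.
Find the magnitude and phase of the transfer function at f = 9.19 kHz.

Step 1 — Angular frequency: ω = 2π·9190 = 5.774e+04 rad/s.
Step 2 — Transfer function: H(jω) = jωL/(R + jωL).
Step 3 — Numerator jωL = j·635.2; denominator R + jωL = 19.2 + j635.2.
Step 4 — H = 0.9991 + j0.0302.
Step 5 — Magnitude: |H| = 0.9995 (-0.0 dB); phase: φ = 1.7°.

|H| = 0.9995 (-0.0 dB), φ = 1.7°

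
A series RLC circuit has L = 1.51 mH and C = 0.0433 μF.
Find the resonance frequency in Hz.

Step 1 — Resonance condition Im(Z)=0 gives ω₀ = 1/√(LC).
Step 2 — ω₀ = 1/√(0.00151·4.33e-08) = 1.237e+05 rad/s.
Step 3 — f₀ = ω₀/(2π) = 1.968e+04 Hz.

f₀ = 1.968e+04 Hz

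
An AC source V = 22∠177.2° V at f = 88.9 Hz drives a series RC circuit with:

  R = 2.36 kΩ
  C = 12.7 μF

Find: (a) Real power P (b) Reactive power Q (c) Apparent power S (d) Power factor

Step 1 — Angular frequency: ω = 2π·f = 2π·88.9 = 558.6 rad/s.
Step 2 — Component impedances:
  R: Z = R = 2360 Ω
  C: Z = 1/(jωC) = -j/(ω·C) = 0 - j141 Ω
Step 3 — Series combination: Z_total = R + C = 2360 - j141 Ω = 2364∠-3.4° Ω.
Step 4 — Source phasor: V = 22∠177.2° V = -21.97 + j1.075 V.
Step 5 — Current: I = V / Z = -0.009305 - j0.0001004 A = 0.009305∠-179.4° A.
Step 6 — Complex power: S = V·I* = 0.2044 - j0.01221 VA.
Step 7 — Real power: P = Re(S) = 0.2044 W.
Step 8 — Reactive power: Q = Im(S) = -0.01221 VAR.
Step 9 — Apparent power: |S| = 0.2047 VA.
Step 10 — Power factor: PF = P/|S| = 0.9982 (leading).

(a) P = 0.2044 W  (b) Q = -0.01221 VAR  (c) S = 0.2047 VA  (d) PF = 0.9982 (leading)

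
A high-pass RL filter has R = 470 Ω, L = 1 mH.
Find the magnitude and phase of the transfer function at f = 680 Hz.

Step 1 — Angular frequency: ω = 2π·680 = 4273 rad/s.
Step 2 — Transfer function: H(jω) = jωL/(R + jωL).
Step 3 — Numerator jωL = j·4.273; denominator R + jωL = 470 + j4.273.
Step 4 — H = 8.263e-05 + j0.00909.
Step 5 — Magnitude: |H| = 0.00909 (-40.8 dB); phase: φ = 89.5°.

|H| = 0.00909 (-40.8 dB), φ = 89.5°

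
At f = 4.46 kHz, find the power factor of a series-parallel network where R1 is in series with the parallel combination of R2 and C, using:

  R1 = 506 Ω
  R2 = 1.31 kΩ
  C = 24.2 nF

Step 1 — Angular frequency: ω = 2π·f = 2π·4460 = 2.802e+04 rad/s.
Step 2 — Component impedances:
  R1: Z = R = 506 Ω
  R2: Z = R = 1310 Ω
  C: Z = 1/(jωC) = -j/(ω·C) = 0 - j1475 Ω
Step 3 — Parallel branch: R2 || C = 1/(1/R2 + 1/C) = 732.2 - j650.4 Ω.
Step 4 — Series with R1: Z_total = R1 + (R2 || C) = 1238 - j650.4 Ω = 1399∠-27.7° Ω.
Step 5 — Power factor: PF = cos(φ) = Re(Z)/|Z| = 1238.2/1398.6 = 0.8853.
Step 6 — Type: Im(Z) = -650.4 ⇒ leading (phase φ = -27.7°).

PF = 0.8853 (leading, φ = -27.7°)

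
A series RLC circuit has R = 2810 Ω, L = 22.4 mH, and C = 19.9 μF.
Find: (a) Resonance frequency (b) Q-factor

Step 1 — Resonance condition Im(Z)=0 gives ω₀ = 1/√(LC).
Step 2 — ω₀ = 1/√(0.0224·1.99e-05) = 1498 rad/s.
Step 3 — f₀ = ω₀/(2π) = 238.4 Hz.
Step 4 — Series Q: Q = ω₀L/R = 1498·0.0224/2810 = 0.01194.

(a) f₀ = 238.4 Hz  (b) Q = 0.01194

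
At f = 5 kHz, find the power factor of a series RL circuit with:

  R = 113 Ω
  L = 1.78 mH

Step 1 — Angular frequency: ω = 2π·f = 2π·5000 = 3.142e+04 rad/s.
Step 2 — Component impedances:
  R: Z = R = 113 Ω
  L: Z = jωL = j·3.142e+04·0.00178 = 0 + j55.92 Ω
Step 3 — Series combination: Z_total = R + L = 113 + j55.92 Ω = 126.1∠26.3° Ω.
Step 4 — Power factor: PF = cos(φ) = Re(Z)/|Z| = 113/126.08 = 0.8963.
Step 5 — Type: Im(Z) = 55.92 ⇒ lagging (phase φ = 26.3°).

PF = 0.8963 (lagging, φ = 26.3°)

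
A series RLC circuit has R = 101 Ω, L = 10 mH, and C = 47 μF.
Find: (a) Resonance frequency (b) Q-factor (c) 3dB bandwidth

Step 1 — Resonance: ω₀ = 1/√(LC) = 1/√(0.01·4.7e-05) = 1459 rad/s.
Step 2 — f₀ = ω₀/(2π) = 232.2 Hz.
Step 3 — Series Q: Q = ω₀L/R = 1459·0.01/101 = 0.1444.
Step 4 — Bandwidth: Δω = ω₀/Q = 1.01e+04 rad/s; BW = Δω/(2π) = 1607 Hz.

(a) f₀ = 232.2 Hz  (b) Q = 0.1444  (c) BW = 1607 Hz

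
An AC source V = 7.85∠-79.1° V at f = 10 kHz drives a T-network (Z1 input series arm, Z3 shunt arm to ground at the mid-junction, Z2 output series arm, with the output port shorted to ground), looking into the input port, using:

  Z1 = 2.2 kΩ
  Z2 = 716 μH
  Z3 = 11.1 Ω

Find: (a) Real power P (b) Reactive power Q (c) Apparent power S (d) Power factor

Step 1 — Angular frequency: ω = 2π·f = 2π·1e+04 = 6.283e+04 rad/s.
Step 2 — Component impedances:
  Z1: Z = R = 2200 Ω
  Z2: Z = jωL = j·6.283e+04·0.000716 = 0 + j44.99 Ω
  Z3: Z = R = 11.1 Ω
Step 3 — With the output port shorted to ground, the output series arm Z2 runs from the junction to ground; the shunt arm Z3 also runs from the junction to ground. They appear in parallel: Z3 || Z2 = 10.46 + j2.582 Ω.
Step 4 — Series with input arm Z1: Z_in = Z1 + (Z3 || Z2) = 2210 + j2.582 Ω = 2210∠0.1° Ω.
Step 5 — Source phasor: V = 7.85∠-79.1° V = 1.484 - j7.708 V.
Step 6 — Current: I = V / Z = 0.0006675 - j0.003488 A = 0.003551∠-79.2° A.
Step 7 — Complex power: S = V·I* = 0.02788 + j3.256e-05 VA.
Step 8 — Real power: P = Re(S) = 0.02788 W.
Step 9 — Reactive power: Q = Im(S) = 3.256e-05 VAR.
Step 10 — Apparent power: |S| = 0.02788 VA.
Step 11 — Power factor: PF = P/|S| = 1 (lagging).

(a) P = 0.02788 W  (b) Q = 3.256e-05 VAR  (c) S = 0.02788 VA  (d) PF = 1 (lagging)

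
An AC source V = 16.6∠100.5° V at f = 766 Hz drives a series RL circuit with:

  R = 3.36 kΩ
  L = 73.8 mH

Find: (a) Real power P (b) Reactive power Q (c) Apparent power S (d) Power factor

Step 1 — Angular frequency: ω = 2π·f = 2π·766 = 4813 rad/s.
Step 2 — Component impedances:
  R: Z = R = 3360 Ω
  L: Z = jωL = j·4813·0.0738 = 0 + j355.2 Ω
Step 3 — Series combination: Z_total = R + L = 3360 + j355.2 Ω = 3379∠6.0° Ω.
Step 4 — Source phasor: V = 16.6∠100.5° V = -3.025 + j16.32 V.
Step 5 — Current: I = V / Z = -0.0003825 + j0.004898 A = 0.004913∠94.5° A.
Step 6 — Complex power: S = V·I* = 0.08111 + j0.008574 VA.
Step 7 — Real power: P = Re(S) = 0.08111 W.
Step 8 — Reactive power: Q = Im(S) = 0.008574 VAR.
Step 9 — Apparent power: |S| = 0.08156 VA.
Step 10 — Power factor: PF = P/|S| = 0.9945 (lagging).

(a) P = 0.08111 W  (b) Q = 0.008574 VAR  (c) S = 0.08156 VA  (d) PF = 0.9945 (lagging)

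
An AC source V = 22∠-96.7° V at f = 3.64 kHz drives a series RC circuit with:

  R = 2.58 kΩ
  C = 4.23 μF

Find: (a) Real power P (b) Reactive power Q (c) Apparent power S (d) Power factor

Step 1 — Angular frequency: ω = 2π·f = 2π·3640 = 2.287e+04 rad/s.
Step 2 — Component impedances:
  R: Z = R = 2580 Ω
  C: Z = 1/(jωC) = -j/(ω·C) = 0 - j10.34 Ω
Step 3 — Series combination: Z_total = R + C = 2580 - j10.34 Ω = 2580∠-0.2° Ω.
Step 4 — Source phasor: V = 22∠-96.7° V = -2.567 - j21.85 V.
Step 5 — Current: I = V / Z = -0.0009609 - j0.008473 A = 0.008527∠-96.5° A.
Step 6 — Complex power: S = V·I* = 0.1876 - j0.0007516 VA.
Step 7 — Real power: P = Re(S) = 0.1876 W.
Step 8 — Reactive power: Q = Im(S) = -0.0007516 VAR.
Step 9 — Apparent power: |S| = 0.1876 VA.
Step 10 — Power factor: PF = P/|S| = 1 (leading).

(a) P = 0.1876 W  (b) Q = -0.0007516 VAR  (c) S = 0.1876 VA  (d) PF = 1 (leading)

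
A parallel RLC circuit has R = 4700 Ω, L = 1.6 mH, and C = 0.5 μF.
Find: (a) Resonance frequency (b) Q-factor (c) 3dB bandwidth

Step 1 — Resonance: ω₀ = 1/√(LC) = 1/√(0.0016·5e-07) = 3.536e+04 rad/s.
Step 2 — f₀ = ω₀/(2π) = 5627 Hz.
Step 3 — Parallel Q: Q = R/(ω₀L) = 4700/(3.536e+04·0.0016) = 83.09.
Step 4 — Bandwidth: Δω = ω₀/Q = 425.5 rad/s; BW = Δω/(2π) = 67.73 Hz.

(a) f₀ = 5627 Hz  (b) Q = 83.09  (c) BW = 67.73 Hz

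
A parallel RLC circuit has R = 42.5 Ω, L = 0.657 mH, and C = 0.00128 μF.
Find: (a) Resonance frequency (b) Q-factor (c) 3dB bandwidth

Step 1 — Resonance: ω₀ = 1/√(LC) = 1/√(0.000657·1.28e-09) = 1.09e+06 rad/s.
Step 2 — f₀ = ω₀/(2π) = 1.736e+05 Hz.
Step 3 — Parallel Q: Q = R/(ω₀L) = 42.5/(1.09e+06·0.000657) = 0.05932.
Step 4 — Bandwidth: Δω = ω₀/Q = 1.838e+07 rad/s; BW = Δω/(2π) = 2.926e+06 Hz.

(a) f₀ = 1.736e+05 Hz  (b) Q = 0.05932  (c) BW = 2.926e+06 Hz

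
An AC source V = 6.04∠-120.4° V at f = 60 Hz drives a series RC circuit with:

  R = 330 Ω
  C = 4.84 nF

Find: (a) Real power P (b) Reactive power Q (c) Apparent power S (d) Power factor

Step 1 — Angular frequency: ω = 2π·f = 2π·60 = 377 rad/s.
Step 2 — Component impedances:
  R: Z = R = 330 Ω
  C: Z = 1/(jωC) = -j/(ω·C) = 0 - j5.481e+05 Ω
Step 3 — Series combination: Z_total = R + C = 330 - j5.481e+05 Ω = 5.481e+05∠-90.0° Ω.
Step 4 — Source phasor: V = 6.04∠-120.4° V = -3.056 - j5.21 V.
Step 5 — Current: I = V / Z = 9.502e-06 - j5.583e-06 A = 1.102e-05∠-30.4° A.
Step 6 — Complex power: S = V·I* = 4.008e-08 - j6.657e-05 VA.
Step 7 — Real power: P = Re(S) = 4.008e-08 W.
Step 8 — Reactive power: Q = Im(S) = -6.657e-05 VAR.
Step 9 — Apparent power: |S| = 6.657e-05 VA.
Step 10 — Power factor: PF = P/|S| = 0.0006021 (leading).

(a) P = 4.008e-08 W  (b) Q = -6.657e-05 VAR  (c) S = 6.657e-05 VA  (d) PF = 0.0006021 (leading)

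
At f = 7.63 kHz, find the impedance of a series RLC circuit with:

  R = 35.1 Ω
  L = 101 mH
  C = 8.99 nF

Step 1 — Angular frequency: ω = 2π·f = 2π·7630 = 4.794e+04 rad/s.
Step 2 — Component impedances:
  R: Z = R = 35.1 Ω
  L: Z = jωL = j·4.794e+04·0.101 = 0 + j4842 Ω
  C: Z = 1/(jωC) = -j/(ω·C) = 0 - j2320 Ω
Step 3 — Series combination: Z_total = R + L + C = 35.1 + j2522 Ω = 2522∠89.2° Ω.

Z = 35.1 + j2522 Ω = 2522∠89.2° Ω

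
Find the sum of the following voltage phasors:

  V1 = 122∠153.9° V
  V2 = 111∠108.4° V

Step 1 — Convert each phasor to rectangular form:
  V1 = 122·(cos(153.9°) + j·sin(153.9°)) = -109.6 + j53.67 V
  V2 = 111·(cos(108.4°) + j·sin(108.4°)) = -35.04 + j105.3 V
Step 2 — Sum components: V_total = -144.6 + j159 V.
Step 3 — Convert to polar: |V_total| = 214.9 V, ∠V_total = 132.3°.

V_total = 214.9∠132.3° V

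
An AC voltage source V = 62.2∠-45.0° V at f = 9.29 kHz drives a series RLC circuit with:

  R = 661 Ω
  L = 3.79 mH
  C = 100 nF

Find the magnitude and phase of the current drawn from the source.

Step 1 — Angular frequency: ω = 2π·f = 2π·9290 = 5.837e+04 rad/s.
Step 2 — Component impedances:
  R: Z = R = 661 Ω
  L: Z = jωL = j·5.837e+04·0.00379 = 0 + j221.2 Ω
  C: Z = 1/(jωC) = -j/(ω·C) = 0 - j171.3 Ω
Step 3 — Series combination: Z_total = R + L + C = 661 + j49.91 Ω = 662.9∠4.3° Ω.
Step 4 — Source phasor: V = 62.2∠-45.0° V = 43.98 - j43.98 V.
Step 5 — Ohm's law: I = V / Z_total = (43.98 - j43.98) / (661 + j49.91) = 0.06117 - j0.07116 A.
Step 6 — Convert to polar: |I| = 0.09383 A, ∠I = -49.3°.

I = 0.09383∠-49.3° A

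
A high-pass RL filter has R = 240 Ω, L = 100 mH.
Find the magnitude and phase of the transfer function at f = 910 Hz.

Step 1 — Angular frequency: ω = 2π·910 = 5718 rad/s.
Step 2 — Transfer function: H(jω) = jωL/(R + jωL).
Step 3 — Numerator jωL = j·571.8; denominator R + jωL = 240 + j571.8.
Step 4 — H = 0.8502 + j0.3569.
Step 5 — Magnitude: |H| = 0.9221 (-0.7 dB); phase: φ = 22.8°.

|H| = 0.9221 (-0.7 dB), φ = 22.8°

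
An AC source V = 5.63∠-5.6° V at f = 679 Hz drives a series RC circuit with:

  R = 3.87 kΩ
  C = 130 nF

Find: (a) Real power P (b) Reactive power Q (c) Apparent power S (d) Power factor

Step 1 — Angular frequency: ω = 2π·f = 2π·679 = 4266 rad/s.
Step 2 — Component impedances:
  R: Z = R = 3870 Ω
  C: Z = 1/(jωC) = -j/(ω·C) = 0 - j1803 Ω
Step 3 — Series combination: Z_total = R + C = 3870 - j1803 Ω = 4269∠-25.0° Ω.
Step 4 — Source phasor: V = 5.63∠-5.6° V = 5.603 - j0.5494 V.
Step 5 — Current: I = V / Z = 0.001244 + j0.0004376 A = 0.001319∠19.4° A.
Step 6 — Complex power: S = V·I* = 0.00673 - j0.003135 VA.
Step 7 — Real power: P = Re(S) = 0.00673 W.
Step 8 — Reactive power: Q = Im(S) = -0.003135 VAR.
Step 9 — Apparent power: |S| = 0.007424 VA.
Step 10 — Power factor: PF = P/|S| = 0.9064 (leading).

(a) P = 0.00673 W  (b) Q = -0.003135 VAR  (c) S = 0.007424 VA  (d) PF = 0.9064 (leading)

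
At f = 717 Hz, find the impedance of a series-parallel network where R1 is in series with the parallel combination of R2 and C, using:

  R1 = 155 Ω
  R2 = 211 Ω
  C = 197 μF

Step 1 — Angular frequency: ω = 2π·f = 2π·717 = 4505 rad/s.
Step 2 — Component impedances:
  R1: Z = R = 155 Ω
  R2: Z = R = 211 Ω
  C: Z = 1/(jωC) = -j/(ω·C) = 0 - j1.127 Ω
Step 3 — Parallel branch: R2 || C = 1/(1/R2 + 1/C) = 0.006017 - j1.127 Ω.
Step 4 — Series with R1: Z_total = R1 + (R2 || C) = 155 - j1.127 Ω = 155∠-0.4° Ω.

Z = 155 - j1.127 Ω = 155∠-0.4° Ω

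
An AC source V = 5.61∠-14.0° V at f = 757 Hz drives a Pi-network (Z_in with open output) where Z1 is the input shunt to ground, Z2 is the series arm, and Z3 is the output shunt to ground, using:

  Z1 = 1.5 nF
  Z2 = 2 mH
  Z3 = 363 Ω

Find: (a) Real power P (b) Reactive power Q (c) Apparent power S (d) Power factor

Step 1 — Angular frequency: ω = 2π·f = 2π·757 = 4756 rad/s.
Step 2 — Component impedances:
  Z1: Z = 1/(jωC) = -j/(ω·C) = 0 - j1.402e+05 Ω
  Z2: Z = jωL = j·4756·0.002 = 0 + j9.513 Ω
  Z3: Z = R = 363 Ω
Step 3 — With open output, the series arm Z2 and the output shunt Z3 appear in series to ground: Z2 + Z3 = 363 + j9.513 Ω.
Step 4 — Parallel with input shunt Z1: Z_in = Z1 || (Z2 + Z3) = 363 + j8.573 Ω = 363.1∠1.4° Ω.
Step 5 — Source phasor: V = 5.61∠-14.0° V = 5.443 - j1.357 V.
Step 6 — Current: I = V / Z = 0.0149 - j0.00409 A = 0.01545∠-15.4° A.
Step 7 — Complex power: S = V·I* = 0.08664 + j0.002046 VA.
Step 8 — Real power: P = Re(S) = 0.08664 W.
Step 9 — Reactive power: Q = Im(S) = 0.002046 VAR.
Step 10 — Apparent power: |S| = 0.08666 VA.
Step 11 — Power factor: PF = P/|S| = 0.9997 (lagging).

(a) P = 0.08664 W  (b) Q = 0.002046 VAR  (c) S = 0.08666 VA  (d) PF = 0.9997 (lagging)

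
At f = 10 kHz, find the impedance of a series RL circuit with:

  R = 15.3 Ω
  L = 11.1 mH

Step 1 — Angular frequency: ω = 2π·f = 2π·1e+04 = 6.283e+04 rad/s.
Step 2 — Component impedances:
  R: Z = R = 15.3 Ω
  L: Z = jωL = j·6.283e+04·0.0111 = 0 + j697.4 Ω
Step 3 — Series combination: Z_total = R + L = 15.3 + j697.4 Ω = 697.6∠88.7° Ω.

Z = 15.3 + j697.4 Ω = 697.6∠88.7° Ω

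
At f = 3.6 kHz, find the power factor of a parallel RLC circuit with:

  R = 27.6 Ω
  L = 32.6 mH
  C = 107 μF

Step 1 — Angular frequency: ω = 2π·f = 2π·3600 = 2.262e+04 rad/s.
Step 2 — Component impedances:
  R: Z = R = 27.6 Ω
  L: Z = jωL = j·2.262e+04·0.0326 = 0 + j737.4 Ω
  C: Z = 1/(jωC) = -j/(ω·C) = 0 - j0.4132 Ω
Step 3 — Parallel combination: 1/Z_total = 1/R + 1/L + 1/C; Z_total = 0.006191 - j0.4133 Ω = 0.4134∠-89.1° Ω.
Step 4 — Power factor: PF = cos(φ) = Re(Z)/|Z| = 0.006191/0.4134 = 0.01498.
Step 5 — Type: Im(Z) = -0.4133 ⇒ leading (phase φ = -89.1°).

PF = 0.01498 (leading, φ = -89.1°)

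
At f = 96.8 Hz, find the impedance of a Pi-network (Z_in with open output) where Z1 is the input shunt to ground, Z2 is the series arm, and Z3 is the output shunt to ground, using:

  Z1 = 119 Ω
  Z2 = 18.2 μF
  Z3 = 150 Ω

Step 1 — Angular frequency: ω = 2π·f = 2π·96.8 = 608.2 rad/s.
Step 2 — Component impedances:
  Z1: Z = R = 119 Ω
  Z2: Z = 1/(jωC) = -j/(ω·C) = 0 - j90.34 Ω
  Z3: Z = R = 150 Ω
Step 3 — With open output, the series arm Z2 and the output shunt Z3 appear in series to ground: Z2 + Z3 = 150 - j90.34 Ω.
Step 4 — Parallel with input shunt Z1: Z_in = Z1 || (Z2 + Z3) = 71.69 - j15.89 Ω = 73.43∠-12.5° Ω.

Z = 71.69 - j15.89 Ω = 73.43∠-12.5° Ω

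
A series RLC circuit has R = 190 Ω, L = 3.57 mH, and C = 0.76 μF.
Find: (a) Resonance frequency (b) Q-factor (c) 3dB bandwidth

Step 1 — Resonance condition Im(Z)=0 gives ω₀ = 1/√(LC).
Step 2 — ω₀ = 1/√(0.00357·7.6e-07) = 1.92e+04 rad/s.
Step 3 — f₀ = ω₀/(2π) = 3055 Hz.
Step 4 — Series Q: Q = ω₀L/R = 1.92e+04·0.00357/190 = 0.3607.
Step 5 — 3dB bandwidth: Δω = ω₀/Q = 5.322e+04 rad/s; BW = Δω/(2π) = 8470 Hz.

(a) f₀ = 3055 Hz  (b) Q = 0.3607  (c) BW = 8470 Hz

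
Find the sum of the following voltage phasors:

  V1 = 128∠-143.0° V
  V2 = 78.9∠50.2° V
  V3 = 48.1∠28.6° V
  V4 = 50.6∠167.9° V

Step 1 — Convert each phasor to rectangular form:
  V1 = 128·(cos(-143.0°) + j·sin(-143.0°)) = -102.2 - j77.03 V
  V2 = 78.9·(cos(50.2°) + j·sin(50.2°)) = 50.5 + j60.62 V
  V3 = 48.1·(cos(28.6°) + j·sin(28.6°)) = 42.23 + j23.03 V
  V4 = 50.6·(cos(167.9°) + j·sin(167.9°)) = -49.48 + j10.61 V
Step 2 — Sum components: V_total = -58.97 + j17.22 V.
Step 3 — Convert to polar: |V_total| = 61.43 V, ∠V_total = 163.7°.

V_total = 61.43∠163.7° V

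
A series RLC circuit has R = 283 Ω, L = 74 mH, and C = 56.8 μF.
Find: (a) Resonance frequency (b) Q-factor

Step 1 — Resonance condition Im(Z)=0 gives ω₀ = 1/√(LC).
Step 2 — ω₀ = 1/√(0.074·5.68e-05) = 487.8 rad/s.
Step 3 — f₀ = ω₀/(2π) = 77.63 Hz.
Step 4 — Series Q: Q = ω₀L/R = 487.8·0.074/283 = 0.1275.

(a) f₀ = 77.63 Hz  (b) Q = 0.1275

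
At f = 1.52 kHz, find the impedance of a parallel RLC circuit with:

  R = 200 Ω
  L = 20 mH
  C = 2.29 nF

Step 1 — Angular frequency: ω = 2π·f = 2π·1520 = 9550 rad/s.
Step 2 — Component impedances:
  R: Z = R = 200 Ω
  L: Z = jωL = j·9550·0.02 = 0 + j191 Ω
  C: Z = 1/(jωC) = -j/(ω·C) = 0 - j4.572e+04 Ω
Step 3 — Parallel combination: 1/Z_total = 1/R + 1/L + 1/C; Z_total = 95.82 + j99.91 Ω = 138.4∠46.2° Ω.

Z = 95.82 + j99.91 Ω = 138.4∠46.2° Ω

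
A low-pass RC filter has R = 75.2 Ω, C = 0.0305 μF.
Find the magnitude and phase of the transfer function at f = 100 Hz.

Step 1 — Angular frequency: ω = 2π·100 = 628.3 rad/s.
Step 2 — Transfer function: H(jω) = 1/(1 + jωRC).
Step 3 — Denominator: 1 + jωRC = 1 + j·628.3·75.2·3.05e-08 = 1 + j0.001441.
Step 4 — H = 1 - j0.001441.
Step 5 — Magnitude: |H| = 1 (-0.0 dB); phase: φ = -0.1°.

|H| = 1 (-0.0 dB), φ = -0.1°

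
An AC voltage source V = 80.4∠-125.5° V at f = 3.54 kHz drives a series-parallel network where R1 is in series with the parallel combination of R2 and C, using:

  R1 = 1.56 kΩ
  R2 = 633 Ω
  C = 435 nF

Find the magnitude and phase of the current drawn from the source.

Step 1 — Angular frequency: ω = 2π·f = 2π·3540 = 2.224e+04 rad/s.
Step 2 — Component impedances:
  R1: Z = R = 1560 Ω
  R2: Z = R = 633 Ω
  C: Z = 1/(jωC) = -j/(ω·C) = 0 - j103.4 Ω
Step 3 — Parallel branch: R2 || C = 1/(1/R2 + 1/C) = 16.44 - j100.7 Ω.
Step 4 — Series with R1: Z_total = R1 + (R2 || C) = 1576 - j100.7 Ω = 1580∠-3.7° Ω.
Step 5 — Source phasor: V = 80.4∠-125.5° V = -46.69 - j65.45 V.
Step 6 — Ohm's law: I = V / Z_total = (-46.69 - j65.45) / (1576 - j100.7) = -0.02686 - j0.04324 A.
Step 7 — Convert to polar: |I| = 0.0509 A, ∠I = -121.8°.

I = 0.0509∠-121.8° A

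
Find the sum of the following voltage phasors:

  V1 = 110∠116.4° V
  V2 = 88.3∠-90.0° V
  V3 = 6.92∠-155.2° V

Step 1 — Convert each phasor to rectangular form:
  V1 = 110·(cos(116.4°) + j·sin(116.4°)) = -48.91 + j98.53 V
  V2 = 88.3·(cos(-90.0°) + j·sin(-90.0°)) = 0 - j88.3 V
  V3 = 6.92·(cos(-155.2°) + j·sin(-155.2°)) = -6.282 - j2.903 V
Step 2 — Sum components: V_total = -55.19 + j7.326 V.
Step 3 — Convert to polar: |V_total| = 55.68 V, ∠V_total = 172.4°.

V_total = 55.68∠172.4° V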